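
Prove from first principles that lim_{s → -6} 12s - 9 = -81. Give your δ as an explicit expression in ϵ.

Let ϵ > 0 be given. We need δ > 0 so that 0 < |s + 6| < δ implies |(12s - 9) + 81| < ϵ.
Since (12s - 9) + 81 = 12(s + 6), we have |(12s - 9) + 81| = 12|s + 6|.
Thus it suffices that |s + 6| < ϵ/12.
Choosing δ = ϵ/12 gives |(12s - 9) + 81| = 12|s + 6| < ϵ whenever |s + 6| < δ.

δ = ϵ/12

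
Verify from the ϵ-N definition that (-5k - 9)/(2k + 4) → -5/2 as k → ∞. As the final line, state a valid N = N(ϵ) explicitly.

N = (1/2)/ϵ

Let ϵ > 0. For k ≥ 1, |(-5k - 9)/(2k + 4) + 5/2| = |2|/(2(2k + 4)) = 2/(2(2k + 4)).
Since 2k + 4 ≥ 2k for k ≥ 1, this is ≤ 2/(2·2k) = (1/2)/k.
So |(-5k - 9)/(2k + 4) + 5/2| < ϵ whenever k > (1/2)/ϵ.
Take N = (1/2)/ϵ. If k > N then |(-5k - 9)/(2k + 4) + 5/2| ≤ (1/2)/k < ϵ.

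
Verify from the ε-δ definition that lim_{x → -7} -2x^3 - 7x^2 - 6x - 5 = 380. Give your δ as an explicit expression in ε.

δ = min(1, ε/239)

Let ε > 0 be given. We want δ > 0 such that 0 < |x + 7| < δ implies |(-2x^3 - 7x^2 - 6x - 5) − 380| < ε.
(-2x^3 - 7x^2 - 6x - 5) − 380 = -2x^3 - 7x^2 - 6x - 385 = (x + 7)(-2x^2 + 7x - 55).
So |(-2x^3 - 7x^2 - 6x - 5) − 380| = |x + 7|·|-2x^2 + 7x - 55|.
Assume first that |x + 7| < 1, so |x| < 8. Then |-2x^2 + 7x - 55| ≤ 2·8^2 + 7·8 + 55 = 239.
Hence |(-2x^3 - 7x^2 - 6x - 5) − 380| ≤ 239|x + 7| < ε provided |x + 7| < ε/239.
Choosing δ = min(1, ε/239) ensures both conditions, hence |(-2x^3 - 7x^2 - 6x - 5) − 380| < ε.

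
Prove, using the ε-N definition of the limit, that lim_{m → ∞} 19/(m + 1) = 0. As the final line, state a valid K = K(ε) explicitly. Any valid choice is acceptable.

Fix ε > 0. For m ≥ 1, |19/(m + 1) − 0| = 19/(m + 1) ≤ 19/m.
We need 19/m < ε, i.e. m > 19/ε.
Take K = 19/ε. If m > K then |19/(m + 1)| ≤ 19/m < ε.

K = 19/ε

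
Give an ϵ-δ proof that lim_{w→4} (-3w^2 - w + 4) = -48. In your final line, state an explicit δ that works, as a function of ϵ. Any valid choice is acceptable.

Let ϵ > 0. We want δ > 0 such that 0 < |w − 4| < δ implies |(-3w^2 - w + 4) + 48| < ϵ.
(-3w^2 - w + 4) + 48 = -3w^2 - w + 52 = (w − 4)(-3w - 13).
So |(-3w^2 - w + 4) + 48| = |w − 4|·|-3w - 13|.
Assume first that |w − 4| < 2, so |w| < 6. Then |-3w - 13| ≤ 3·6 + 13 = 31.
Hence |(-3w^2 - w + 4) + 48| ≤ 31|w − 4| < ϵ provided |w − 4| < ϵ/31.
Choosing δ = min(2, ϵ/31) ensures both conditions, hence |(-3w^2 - w + 4) + 48| < ϵ.

δ = min(2, ϵ/31)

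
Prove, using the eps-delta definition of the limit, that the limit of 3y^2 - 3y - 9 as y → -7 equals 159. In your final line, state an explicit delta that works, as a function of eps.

Suppose eps > 0. We want delta > 0 such that 0 < |y + 7| < delta implies |(3y^2 - 3y - 9) − 159| < eps.
(3y^2 - 3y - 9) − 159 = 3y^2 - 3y - 168 = (y + 7)(3y - 24).
So |(3y^2 - 3y - 9) − 159| = |y + 7|·|3y - 24|.
Require delta ≤ 1. Then |y + 7| < 1 gives |y| < 8, and by the triangle inequality |3y - 24| ≤ 3·8 + 24 = 48.
Hence |(3y^2 - 3y - 9) − 159| ≤ 48|y + 7| < eps provided |y + 7| < eps/48.
Choosing delta = min(1, eps/48) ensures both conditions, hence |(3y^2 - 3y - 9) − 159| < eps.

delta = min(1, eps/48)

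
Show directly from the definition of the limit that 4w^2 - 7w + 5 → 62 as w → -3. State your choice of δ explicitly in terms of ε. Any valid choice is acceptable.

δ = min(1, ε/35)

Let ε > 0. We want δ > 0 such that 0 < |w + 3| < δ implies |(4w^2 - 7w + 5) − 62| < ε.
(4w^2 - 7w + 5) − 62 = 4w^2 - 7w - 57 = (w + 3)(4w - 19).
So |(4w^2 - 7w + 5) − 62| = |w + 3|·|4w - 19|.
Assume first that |w + 3| < 1, so |w| < 4. Then |4w - 19| ≤ 4·4 + 19 = 35.
Hence |(4w^2 - 7w + 5) − 62| ≤ 35|w + 3| < ε provided |w + 3| < ε/35.
Choosing δ = min(1, ε/35) ensures both conditions, hence |(4w^2 - 7w + 5) − 62| < ε.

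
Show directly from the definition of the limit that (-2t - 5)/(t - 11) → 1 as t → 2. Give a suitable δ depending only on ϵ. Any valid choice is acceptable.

Let ϵ > 0. We want δ > 0 with 0 < |t − 2| < δ ⇒ |(-2t - 5)/(t - 11) − 1| < ϵ.
Combining over a common denominator, (-2t - 5)/(t - 11) − 1 = [(-2t - 5)·(-9) − (-9)·(t - 11)] / [(-9)·(t - 11)] = 27(t − 2) / ((-9)(t - 11)).
So |(-2t - 5)/(t - 11) − 1| = 27|t − 2| / (9·|t − 11|).
Require δ ≤ 9/2, so |t − 11| ≥ |-9| − |t − 2| > 9 − 9/2 = 9/2.
Hence |(-2t - 5)/(t - 11) − 1| < 27|t − 2|/(9·(9/2)) = (2/3)|t − 2|, which is < ϵ once |t − 2| < (3/2)ϵ.
Take δ = min(9/2, (3/2)ϵ). Then 0 < |t − 2| < δ forces both bounds, so |(-2t - 5)/(t - 11) − 1| < ϵ.

δ = min(9/2, (3/2)ϵ)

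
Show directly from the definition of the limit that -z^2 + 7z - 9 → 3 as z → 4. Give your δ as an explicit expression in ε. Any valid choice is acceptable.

δ = min(1, ε/8)

Suppose ε > 0. We want δ > 0 such that 0 < |z − 4| < δ implies |(-z^2 + 7z - 9) − 3| < ε.
(-z^2 + 7z - 9) − 3 = -z^2 + 7z - 12 = (z − 4)(-z + 3).
So |(-z^2 + 7z - 9) − 3| = |z − 4|·|-z + 3|.
Assume first that |z − 4| < 1, so |z| < 5. Then |-z + 3| ≤ 5 + 3 = 8.
Hence |(-z^2 + 7z - 9) − 3| ≤ 8|z − 4| < ε provided |z − 4| < ε/8.
Choosing δ = min(1, ε/8) ensures both conditions, hence |(-z^2 + 7z - 9) − 3| < ε.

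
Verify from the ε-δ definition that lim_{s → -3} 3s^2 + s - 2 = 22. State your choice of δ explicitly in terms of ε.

δ = min(1, ε/20)

Suppose ε > 0. We want δ > 0 such that 0 < |s + 3| < δ implies |(3s^2 + s - 2) − 22| < ε.
(3s^2 + s - 2) − 22 = 3s^2 + s - 24 = (s + 3)(3s - 8).
So |(3s^2 + s - 2) − 22| = |s + 3|·|3s - 8|.
Assume first that |s + 3| < 1, so |s| < 4. Then |3s - 8| ≤ 3·4 + 8 = 20.
Hence |(3s^2 + s - 2) − 22| ≤ 20|s + 3| < ε provided |s + 3| < ε/20.
Take δ = min(1, ε/20). Then 0 < |s + 3| < δ gives both |s + 3| < 1 and |s + 3| < ε/20, so |(3s^2 + s - 2) − 22| < ε.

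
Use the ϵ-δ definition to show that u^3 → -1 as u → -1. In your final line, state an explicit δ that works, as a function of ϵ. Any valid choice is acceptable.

Let ϵ > 0. We seek δ > 0 with 0 < |u + 1| < δ ⇒ |u^3 + 1| < ϵ.
Factor: u^3 + 1 = (u + 1)(u^2 - u + 1), so |u^3 + 1| = |u + 1|·|u^2 - u + 1|.
Restrict δ ≤ 1. Then |u + 1| < 1 gives |u| < 2, so by the triangle inequality |u^2 - u + 1| ≤ 2^2 + 2 + 1 = 7.
Hence |u^3 + 1| ≤ 7|u + 1|, which is < ϵ once |u + 1| < ϵ/7.
Take δ = min(1, ϵ/7). If 0 < |u + 1| < δ then both bounds hold and |u^3 + 1| ≤ 7|u + 1| < 7·(ϵ/7) = ϵ.

δ = min(1, ϵ/7)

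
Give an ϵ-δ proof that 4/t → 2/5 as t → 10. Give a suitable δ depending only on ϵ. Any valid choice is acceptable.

δ = min(5, (25/2)ϵ)

Suppose ϵ > 0. We seek δ > 0 such that 0 < |t − 10| < δ implies |4/t − (2/5)| < ϵ.
|4/t − (2/5)| = 4·|10 − t|/(10·|t|) = 4|t − 10|/(10|t|).
Restrict δ ≤ 5. Then |t − 10| < 5 gives |t| > 5, so 10|t| > 50.
Then |4/t − (2/5)| < 4|t − 10|/50, which is < ϵ when |t − 10| < (25/2)ϵ.
Take δ = min(5, (25/2)ϵ). Then 0 < |t − 10| < δ gives both |t − 10| < 5 and |t − 10| < (25/2)ϵ, so |4/t − (2/5)| < ϵ.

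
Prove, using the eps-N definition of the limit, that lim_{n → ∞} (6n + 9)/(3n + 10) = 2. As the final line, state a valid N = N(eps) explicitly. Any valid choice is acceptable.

Fix eps > 0. For n ≥ 1, |(6n + 9)/(3n + 10) − 2| = |-33|/(3(3n + 10)) = 33/(3(3n + 10)).
Since 3n + 10 ≥ 3n for n ≥ 1, this is ≤ 33/(3·3n) = (11/3)/n.
So |(6n + 9)/(3n + 10) − 2| < eps whenever n > (11/3)/eps.
Take N = (11/3)/eps. If n > N then |(6n + 9)/(3n + 10) − 2| ≤ (11/3)/n < eps.

N = (11/3)/eps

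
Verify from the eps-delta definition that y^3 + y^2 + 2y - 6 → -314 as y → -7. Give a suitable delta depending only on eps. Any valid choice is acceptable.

Fix eps > 0. We want delta > 0 such that 0 < |y + 7| < delta implies |(y^3 + y^2 + 2y - 6) + 314| < eps.
(y^3 + y^2 + 2y - 6) + 314 = y^3 + y^2 + 2y + 308 = (y + 7)(y^2 - 6y + 44).
So |(y^3 + y^2 + 2y - 6) + 314| = |y + 7|·|y^2 - 6y + 44|.
Require delta ≤ 1. Then |y + 7| < 1 gives |y| < 8, and by the triangle inequality |y^2 - 6y + 44| ≤ 8^2 + 6·8 + 44 = 156.
Hence |(y^3 + y^2 + 2y - 6) + 314| ≤ 156|y + 7| < eps provided |y + 7| < eps/156.
Choosing delta = min(1, eps/156) ensures both conditions, hence |(y^3 + y^2 + 2y - 6) + 314| < eps.

delta = min(1, eps/156)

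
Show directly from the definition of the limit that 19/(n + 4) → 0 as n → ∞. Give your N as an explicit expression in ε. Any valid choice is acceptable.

N = 19/ε

Suppose ε > 0. For n ≥ 1, |19/(n + 4) − 0| = 19/(n + 4) ≤ 19/n.
We need 19/n < ε, i.e. n > 19/ε.
Take N = 19/ε. If n > N then |19/(n + 4)| ≤ 19/n < ε.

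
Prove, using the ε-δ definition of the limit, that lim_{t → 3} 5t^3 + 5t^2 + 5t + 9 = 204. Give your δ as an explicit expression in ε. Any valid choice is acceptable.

δ = min(1, ε/225)

Let ε > 0 be given. We want δ > 0 such that 0 < |t − 3| < δ implies |(5t^3 + 5t^2 + 5t + 9) − 204| < ε.
(5t^3 + 5t^2 + 5t + 9) − 204 = 5t^3 + 5t^2 + 5t - 195 = (t − 3)(5t^2 + 20t + 65).
So |(5t^3 + 5t^2 + 5t + 9) − 204| = |t − 3|·|5t^2 + 20t + 65|.
Require δ ≤ 1. Then |t − 3| < 1 gives |t| < 4, and by the triangle inequality |5t^2 + 20t + 65| ≤ 5·4^2 + 20·4 + 65 = 225.
Hence |(5t^3 + 5t^2 + 5t + 9) − 204| ≤ 225|t − 3| < ε provided |t − 3| < ε/225.
Take δ = min(1, ε/225). Then 0 < |t − 3| < δ gives both |t − 3| < 1 and |t − 3| < ε/225, so |(5t^3 + 5t^2 + 5t + 9) − 204| < ε.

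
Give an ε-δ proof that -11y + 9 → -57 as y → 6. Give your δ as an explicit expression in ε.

δ = ε/11

Suppose ε > 0. We need δ > 0 so that 0 < |y − 6| < δ implies |(-11y + 9) + 57| < ε.
Since (-11y + 9) + 57 = -11(y − 6), we have |(-11y + 9) + 57| = 11|y − 6|.
So 11|y − 6| < ε exactly when |y − 6| < ε/11.
Take δ = ε/11. If 0 < |y − 6| < δ then |(-11y + 9) + 57| = 11|y − 6| < 11·(ε/11) = ε.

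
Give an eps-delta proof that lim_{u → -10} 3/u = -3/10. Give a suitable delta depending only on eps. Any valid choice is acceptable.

Suppose eps > 0. We seek delta > 0 such that 0 < |u + 10| < delta implies |3/u + 3/10| < eps.
|3/u + 3/10| = 3·|-10 − u|/(10·|u|) = 3|u + 10|/(10|u|).
Restrict delta ≤ 5. Then |u + 10| < 5 gives |u| > 5, so 10|u| > 50.
Then |3/u + 3/10| < 3|u + 10|/50, which is < eps when |u + 10| < (50/3)eps.
Take delta = min(5, (50/3)eps). Then 0 < |u + 10| < delta gives both |u + 10| < 5 and |u + 10| < (50/3)eps, so |3/u + 3/10| < eps.

delta = min(5, (50/3)eps)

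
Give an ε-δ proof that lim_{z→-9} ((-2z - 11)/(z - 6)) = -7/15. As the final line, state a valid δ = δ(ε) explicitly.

δ = min(15/2, (225/46)ε)

Let ε > 0. We want δ > 0 with 0 < |z + 9| < δ ⇒ |(-2z - 11)/(z - 6) + 7/15| < ε.
Combining over a common denominator, (-2z - 11)/(z - 6) + 7/15 = [(-2z - 11)·(-15) − 7·(z - 6)] / [(-15)·(z - 6)] = 23(z + 9) / ((-15)(z - 6)).
So |(-2z - 11)/(z - 6) + 7/15| = 23|z + 9| / (15·|z − 6|).
Require δ ≤ 15/2, so |z − 6| ≥ |-15| − |z + 9| > 15 − 15/2 = 15/2.
Hence |(-2z - 11)/(z - 6) + 7/15| < 23|z + 9|/(15·(15/2)) = (46/225)|z + 9|, which is < ε once |z + 9| < (225/46)ε.
Take δ = min(15/2, (225/46)ε). Then 0 < |z + 9| < δ forces both bounds, so |(-2z - 11)/(z - 6) + 7/15| < ε.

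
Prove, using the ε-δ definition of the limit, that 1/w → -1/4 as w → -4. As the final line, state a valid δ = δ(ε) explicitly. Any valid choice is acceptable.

Suppose ε > 0. We seek δ > 0 such that 0 < |w + 4| < δ implies |1/w + 1/4| < ε.
|1/w + 1/4| = |-4 − w|/(4·|w|) = |w + 4|/(4|w|).
Require δ ≤ 2 so that |w| > 4 − 2 = 2, hence 4|w| > 8.
Then |1/w + 1/4| < |w + 4|/8, which is < ε when |w + 4| < 8ε.
Take δ = min(2, 8ε). Then 0 < |w + 4| < δ gives both |w + 4| < 2 and |w + 4| < 8ε, so |1/w + 1/4| < ε.

δ = min(2, 8ε)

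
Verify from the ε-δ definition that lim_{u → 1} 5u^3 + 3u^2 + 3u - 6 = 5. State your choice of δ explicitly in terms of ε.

δ = min(2, ε/80)

Let ε > 0 be given. We want δ > 0 such that 0 < |u − 1| < δ implies |(5u^3 + 3u^2 + 3u - 6) − 5| < ε.
(5u^3 + 3u^2 + 3u - 6) − 5 = 5u^3 + 3u^2 + 3u - 11 = (u − 1)(5u^2 + 8u + 11).
So |(5u^3 + 3u^2 + 3u - 6) − 5| = |u − 1|·|5u^2 + 8u + 11|.
Require δ ≤ 2. Then |u − 1| < 2 gives |u| < 3, and by the triangle inequality |5u^2 + 8u + 11| ≤ 5·3^2 + 8·3 + 11 = 80.
Hence |(5u^3 + 3u^2 + 3u - 6) − 5| ≤ 80|u − 1| < ε provided |u − 1| < ε/80.
Take δ = min(2, ε/80). Then 0 < |u − 1| < δ gives both |u − 1| < 2 and |u − 1| < ε/80, so |(5u^3 + 3u^2 + 3u - 6) − 5| < ε.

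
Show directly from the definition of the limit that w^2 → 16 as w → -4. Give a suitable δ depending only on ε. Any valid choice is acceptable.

δ = min(2, ε/10)

Fix ε > 0. We seek δ > 0 with 0 < |w + 4| < δ ⇒ |w^2 − 16| < ε.
Factor: w^2 − 16 = (w + 4)(w - 4), so |w^2 − 16| = |w + 4|·|w - 4|.
Restrict δ ≤ 2. Then |w + 4| < 2 gives |w| < 6, so by the triangle inequality |w - 4| ≤ 6 + 4 = 10.
Hence |w^2 − 16| ≤ 10|w + 4|, which is < ε once |w + 4| < ε/10.
Take δ = min(2, ε/10). If 0 < |w + 4| < δ then both bounds hold and |w^2 − 16| ≤ 10|w + 4| < 10·(ε/10) = ε.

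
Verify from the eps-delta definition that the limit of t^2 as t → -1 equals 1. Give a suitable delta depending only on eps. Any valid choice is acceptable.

delta = min(2, eps/4)

Let eps > 0. We seek delta > 0 with 0 < |t + 1| < delta ⇒ |t^2 − 1| < eps.
Factor: t^2 − 1 = (t + 1)(t - 1), so |t^2 − 1| = |t + 1|·|t - 1|.
Impose delta ≤ 2 so that |t| < 3; then |t - 1| ≤ 4.
Hence |t^2 − 1| ≤ 4|t + 1|, which is < eps once |t + 1| < eps/4.
Take delta = min(2, eps/4). If 0 < |t + 1| < delta then both bounds hold and |t^2 − 1| ≤ 4|t + 1| < 4·(eps/4) = eps.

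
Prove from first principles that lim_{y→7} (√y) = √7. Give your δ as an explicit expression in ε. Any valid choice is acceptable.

δ = min(7, √7·ε)

Let ε > 0 be given. We want δ > 0 such that 0 < |y − 7| < δ implies |√y − √7| < ε.
Multiplying by the conjugate, |√y − √7| = |y − 7|/(√y + √7).
Restrict δ ≤ 7 so that |y − 7| < 7 forces y > 0, and then √y + √7 > √7.
Hence |√y − √7| < |y − 7|/√7, which is < ε once |y − 7| < √7·ε.
Take δ = min(7, √7·ε). If 0 < |y − 7| < δ then y > 0 and |√y − √7| < |y − 7|/√7 < ε.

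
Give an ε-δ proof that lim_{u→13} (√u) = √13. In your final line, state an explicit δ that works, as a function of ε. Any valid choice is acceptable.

δ = min(13, √13·ε)

Let ε > 0 be given. We want δ > 0 such that 0 < |u − 13| < δ implies |√u − √13| < ε.
Rationalise: √u − √13 = (u − 13)/(√u + √13), so |√u − √13| = |u − 13|/(√u + √13).
Restrict δ ≤ 13 so that |u − 13| < 13 forces u > 0, and then √u + √13 > √13.
Hence |√u − √13| < |u − 13|/√13, which is < ε once |u − 13| < √13·ε.
Take δ = min(13, √13·ε). If 0 < |u − 13| < δ then u > 0 and |√u − √13| < |u − 13|/√13 < ε.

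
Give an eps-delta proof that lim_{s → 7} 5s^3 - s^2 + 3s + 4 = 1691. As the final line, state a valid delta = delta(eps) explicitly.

Let eps > 0. We want delta > 0 such that 0 < |s − 7| < delta implies |(5s^3 - s^2 + 3s + 4) − 1691| < eps.
(5s^3 - s^2 + 3s + 4) − 1691 = 5s^3 - s^2 + 3s - 1687 = (s − 7)(5s^2 + 34s + 241).
So |(5s^3 - s^2 + 3s + 4) − 1691| = |s − 7|·|5s^2 + 34s + 241|.
Require delta ≤ 1. Then |s − 7| < 1 gives |s| < 8, and by the triangle inequality |5s^2 + 34s + 241| ≤ 5·8^2 + 34·8 + 241 = 833.
Hence |(5s^3 - s^2 + 3s + 4) − 1691| ≤ 833|s − 7| < eps provided |s − 7| < eps/833.
Take delta = min(1, eps/833). Then 0 < |s − 7| < delta gives both |s − 7| < 1 and |s − 7| < eps/833, so |(5s^3 - s^2 + 3s + 4) − 1691| < eps.

delta = min(1, eps/833)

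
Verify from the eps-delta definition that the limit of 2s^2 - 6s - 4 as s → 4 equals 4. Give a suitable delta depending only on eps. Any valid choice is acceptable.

Let eps > 0. We want delta > 0 such that 0 < |s − 4| < delta implies |(2s^2 - 6s - 4) − 4| < eps.
(2s^2 - 6s - 4) − 4 = 2s^2 - 6s - 8 = (s − 4)(2s + 2).
So |(2s^2 - 6s - 4) − 4| = |s − 4|·|2s + 2|.
Require delta ≤ 1. Then |s − 4| < 1 gives |s| < 5, and by the triangle inequality |2s + 2| ≤ 2·5 + 2 = 12.
Hence |(2s^2 - 6s - 4) − 4| ≤ 12|s − 4| < eps provided |s − 4| < eps/12.
Take delta = min(1, eps/12). Then 0 < |s − 4| < delta gives both |s − 4| < 1 and |s − 4| < eps/12, so |(2s^2 - 6s - 4) − 4| < eps.

delta = min(1, eps/12)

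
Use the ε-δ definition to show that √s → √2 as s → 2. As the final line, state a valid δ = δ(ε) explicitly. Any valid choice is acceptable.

δ = min(2, √2·ε)

Let ε > 0. We want δ > 0 such that 0 < |s − 2| < δ implies |√s − √2| < ε.
Rationalise: √s − √2 = (s − 2)/(√s + √2), so |√s − √2| = |s − 2|/(√s + √2).
Restrict δ ≤ 2 so that |s − 2| < 2 forces s > 0, and then √s + √2 > √2.
Hence |√s − √2| < |s − 2|/√2, which is < ε once |s − 2| < √2·ε.
Take δ = min(2, √2·ε). If 0 < |s − 2| < δ then s > 0 and |√s − √2| < |s − 2|/√2 < ε.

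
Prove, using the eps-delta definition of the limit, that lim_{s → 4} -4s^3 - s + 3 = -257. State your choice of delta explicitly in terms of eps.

Let eps > 0. We want delta > 0 such that 0 < |s − 4| < delta implies |(-4s^3 - s + 3) + 257| < eps.
(-4s^3 - s + 3) + 257 = -4s^3 - s + 260 = (s − 4)(-4s^2 - 16s - 65).
So |(-4s^3 - s + 3) + 257| = |s − 4|·|-4s^2 - 16s - 65|.
Assume first that |s − 4| < 1, so |s| < 5. Then |-4s^2 - 16s - 65| ≤ 4·5^2 + 16·5 + 65 = 245.
Hence |(-4s^3 - s + 3) + 257| ≤ 245|s − 4| < eps provided |s − 4| < eps/245.
Choosing delta = min(1, eps/245) ensures both conditions, hence |(-4s^3 - s + 3) + 257| < eps.

delta = min(1, eps/245)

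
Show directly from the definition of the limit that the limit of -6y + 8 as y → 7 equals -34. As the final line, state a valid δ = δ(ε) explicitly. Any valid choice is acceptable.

Suppose ε > 0. We need δ > 0 so that 0 < |y − 7| < δ implies |(-6y + 8) + 34| < ε.
Since (-6y + 8) + 34 = -6(y − 7), we have |(-6y + 8) + 34| = 6|y − 7|.
Thus it suffices that |y − 7| < ε/6.
Choosing δ = ε/6 gives |(-6y + 8) + 34| = 6|y − 7| < ε whenever |y − 7| < δ.

δ = ε/6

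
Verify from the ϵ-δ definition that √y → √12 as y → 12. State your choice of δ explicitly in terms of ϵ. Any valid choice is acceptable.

δ = min(12, √12·ϵ)

Suppose ϵ > 0. We want δ > 0 such that 0 < |y − 12| < δ implies |√y − √12| < ϵ.
Rationalise: √y − √12 = (y − 12)/(√y + √12), so |√y − √12| = |y − 12|/(√y + √12).
Restrict δ ≤ 12 so that |y − 12| < 12 forces y > 0, and then √y + √12 > √12.
Hence |√y − √12| < |y − 12|/√12, which is < ϵ once |y − 12| < √12·ϵ.
Take δ = min(12, √12·ϵ). If 0 < |y − 12| < δ then y > 0 and |√y − √12| < |y − 12|/√12 < ϵ.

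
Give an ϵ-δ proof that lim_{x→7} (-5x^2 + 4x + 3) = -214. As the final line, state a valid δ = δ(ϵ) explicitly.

Let ϵ > 0. We want δ > 0 such that 0 < |x − 7| < δ implies |(-5x^2 + 4x + 3) + 214| < ϵ.
(-5x^2 + 4x + 3) + 214 = -5x^2 + 4x + 217 = (x − 7)(-5x - 31).
So |(-5x^2 + 4x + 3) + 214| = |x − 7|·|-5x - 31|.
Require δ ≤ 1. Then |x − 7| < 1 gives |x| < 8, and by the triangle inequality |-5x - 31| ≤ 5·8 + 31 = 71.
Hence |(-5x^2 + 4x + 3) + 214| ≤ 71|x − 7| < ϵ provided |x − 7| < ϵ/71.
Choosing δ = min(1, ϵ/71) ensures both conditions, hence |(-5x^2 + 4x + 3) + 214| < ϵ.

δ = min(1, ϵ/71)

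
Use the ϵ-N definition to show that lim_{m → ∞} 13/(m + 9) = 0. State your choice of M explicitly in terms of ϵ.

M = 13/ϵ

Let ϵ > 0. For m ≥ 1, |13/(m + 9) − 0| = 13/(m + 9) ≤ 13/m.
We need 13/m < ϵ, i.e. m > 13/ϵ.
Take M = 13/ϵ. If m > M then |13/(m + 9)| ≤ 13/m < ϵ.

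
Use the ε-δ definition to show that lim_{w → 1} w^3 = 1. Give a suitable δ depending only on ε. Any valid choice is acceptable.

Suppose ε > 0. We seek δ > 0 with 0 < |w − 1| < δ ⇒ |w^3 − 1| < ε.
Factor: w^3 − 1 = (w − 1)(w^2 + w + 1), so |w^3 − 1| = |w − 1|·|w^2 + w + 1|.
Impose δ ≤ 1 so that |w| < 2; then |w^2 + w + 1| ≤ 7.
Hence |w^3 − 1| ≤ 7|w − 1|, which is < ε once |w − 1| < ε/7.
Take δ = min(1, ε/7). If 0 < |w − 1| < δ then both bounds hold and |w^3 − 1| ≤ 7|w − 1| < 7·(ε/7) = ε.

δ = min(1, ε/7)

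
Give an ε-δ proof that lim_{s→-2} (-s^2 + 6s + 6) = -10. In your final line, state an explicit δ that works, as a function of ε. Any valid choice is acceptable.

Let ε > 0 be given. We want δ > 0 such that 0 < |s + 2| < δ implies |(-s^2 + 6s + 6) + 10| < ε.
(-s^2 + 6s + 6) + 10 = -s^2 + 6s + 16 = (s + 2)(-s + 8).
So |(-s^2 + 6s + 6) + 10| = |s + 2|·|-s + 8|.
Assume first that |s + 2| < 1, so |s| < 3. Then |-s + 8| ≤ 3 + 8 = 11.
Hence |(-s^2 + 6s + 6) + 10| ≤ 11|s + 2| < ε provided |s + 2| < ε/11.
Choosing δ = min(1, ε/11) ensures both conditions, hence |(-s^2 + 6s + 6) + 10| < ε.

δ = min(1, ε/11)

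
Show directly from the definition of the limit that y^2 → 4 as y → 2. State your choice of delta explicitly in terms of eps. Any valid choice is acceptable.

Let eps > 0. We seek delta > 0 with 0 < |y − 2| < delta ⇒ |y^2 − 4| < eps.
Factor: y^2 − 4 = (y − 2)(y + 2), so |y^2 − 4| = |y − 2|·|y + 2|.
Restrict delta ≤ 1. Then |y − 2| < 1 gives |y| < 3, so by the triangle inequality |y + 2| ≤ 3 + 2 = 5.
Hence |y^2 − 4| ≤ 5|y − 2|, which is < eps once |y − 2| < eps/5.
Take delta = min(1, eps/5). If 0 < |y − 2| < delta then both bounds hold and |y^2 − 4| ≤ 5|y − 2| < 5·(eps/5) = eps.

delta = min(1, eps/5)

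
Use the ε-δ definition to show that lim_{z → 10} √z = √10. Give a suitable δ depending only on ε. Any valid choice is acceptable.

δ = min(10, √10·ε)

Let ε > 0. We want δ > 0 such that 0 < |z − 10| < δ implies |√z − √10| < ε.
Rationalise: √z − √10 = (z − 10)/(√z + √10), so |√z − √10| = |z − 10|/(√z + √10).
Restrict δ ≤ 10 so that |z − 10| < 10 forces z > 0, and then √z + √10 > √10.
Hence |√z − √10| < |z − 10|/√10, which is < ε once |z − 10| < √10·ε.
Take δ = min(10, √10·ε). If 0 < |z − 10| < δ then z > 0 and |√z − √10| < |z − 10|/√10 < ε.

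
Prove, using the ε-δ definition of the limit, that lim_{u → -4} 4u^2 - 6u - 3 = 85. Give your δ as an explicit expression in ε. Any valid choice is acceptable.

δ = min(1, ε/42)

Let ε > 0 be given. We want δ > 0 such that 0 < |u + 4| < δ implies |(4u^2 - 6u - 3) − 85| < ε.
(4u^2 - 6u - 3) − 85 = 4u^2 - 6u - 88 = (u + 4)(4u - 22).
So |(4u^2 - 6u - 3) − 85| = |u + 4|·|4u - 22|.
Assume first that |u + 4| < 1, so |u| < 5. Then |4u - 22| ≤ 4·5 + 22 = 42.
Hence |(4u^2 - 6u - 3) − 85| ≤ 42|u + 4| < ε provided |u + 4| < ε/42.
Choosing δ = min(1, ε/42) ensures both conditions, hence |(4u^2 - 6u - 3) − 85| < ε.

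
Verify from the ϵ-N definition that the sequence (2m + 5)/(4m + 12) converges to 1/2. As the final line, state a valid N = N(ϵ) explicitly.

N = (1/4)/ϵ

Suppose ϵ > 0. For m ≥ 1, |(2m + 5)/(4m + 12) − (1/2)| = |-4|/(4(4m + 12)) = 4/(4(4m + 12)).
Since 4m + 12 ≥ 4m for m ≥ 1, this is ≤ 4/(4·4m) = (1/4)/m.
So |(2m + 5)/(4m + 12) − (1/2)| < ϵ whenever m > (1/4)/ϵ.
Take N = (1/4)/ϵ. If m > N then |(2m + 5)/(4m + 12) − (1/2)| ≤ (1/4)/m < ϵ.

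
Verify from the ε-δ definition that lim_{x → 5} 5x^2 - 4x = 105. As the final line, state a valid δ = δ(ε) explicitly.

δ = min(1, ε/51)

Fix ε > 0. We want δ > 0 such that 0 < |x − 5| < δ implies |(5x^2 - 4x) − 105| < ε.
(5x^2 - 4x) − 105 = 5x^2 - 4x - 105 = (x − 5)(5x + 21).
So |(5x^2 - 4x) − 105| = |x − 5|·|5x + 21|.
Require δ ≤ 1. Then |x − 5| < 1 gives |x| < 6, and by the triangle inequality |5x + 21| ≤ 5·6 + 21 = 51.
Hence |(5x^2 - 4x) − 105| ≤ 51|x − 5| < ε provided |x − 5| < ε/51.
Take δ = min(1, ε/51). Then 0 < |x − 5| < δ gives both |x − 5| < 1 and |x − 5| < ε/51, so |(5x^2 - 4x) − 105| < ε.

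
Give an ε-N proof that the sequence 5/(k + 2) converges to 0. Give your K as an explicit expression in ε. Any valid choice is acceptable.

Fix ε > 0. For k ≥ 1, |5/(k + 2) − 0| = 5/(k + 2) ≤ 5/k.
We need 5/k < ε, i.e. k > 5/ε.
Take K = 5/ε. If k > K then |5/(k + 2)| ≤ 5/k < ε.

K = 5/ε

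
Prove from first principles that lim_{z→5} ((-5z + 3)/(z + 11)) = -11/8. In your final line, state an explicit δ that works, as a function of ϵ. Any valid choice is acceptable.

Let ϵ > 0 be given. We want δ > 0 with 0 < |z − 5| < δ ⇒ |(-5z + 3)/(z + 11) + 11/8| < ϵ.
Combining over a common denominator, (-5z + 3)/(z + 11) + 11/8 = [(-5z + 3)·16 − (-22)·(z + 11)] / [16·(z + 11)] = -58(z − 5) / (16(z + 11)).
So |(-5z + 3)/(z + 11) + 11/8| = 58|z − 5| / (16·|z + 11|).
Restrict δ ≤ 8. Then |z − 5| < 8 gives |z + 11| = |(z − 5) + 16| ≥ 16 − 8 = 8.
Hence |(-5z + 3)/(z + 11) + 11/8| < 58|z − 5|/(16·8) = (29/64)|z − 5|, which is < ϵ once |z − 5| < (64/29)ϵ.
Take δ = min(8, (64/29)ϵ). Then 0 < |z − 5| < δ forces both bounds, so |(-5z + 3)/(z + 11) + 11/8| < ϵ.

δ = min(8, (64/29)ϵ)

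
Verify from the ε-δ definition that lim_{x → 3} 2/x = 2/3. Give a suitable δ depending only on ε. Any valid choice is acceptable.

Fix ε > 0. We seek δ > 0 such that 0 < |x − 3| < δ implies |2/x − (2/3)| < ε.
|2/x − (2/3)| = 2·|3 − x|/(3·|x|) = 2|x − 3|/(3|x|).
Restrict δ ≤ 3/2. Then |x − 3| < 3/2 gives |x| > 3/2, so 3|x| > 9/2.
Then |2/x − (2/3)| < 2|x − 3|/(9/2), which is < ε when |x − 3| < (9/4)ε.
Take δ = min(3/2, (9/4)ε). Then 0 < |x − 3| < δ gives both |x − 3| < 3/2 and |x − 3| < (9/4)ε, so |2/x − (2/3)| < ε.

δ = min(3/2, (9/4)ε)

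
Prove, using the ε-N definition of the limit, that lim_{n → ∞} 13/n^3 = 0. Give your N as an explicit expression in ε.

Let ε > 0. For n ≥ 1, |13/n^3 − 0| = 13/n^3.
13/n^3 < ε ⇔ n^3 > 13/ε ⇔ n > (13/ε)^{1/3}.
Take N = (13/ε)^{1/3}. Then n > N implies 13/n^3 < ε.

N = (13/ε)^{1/3}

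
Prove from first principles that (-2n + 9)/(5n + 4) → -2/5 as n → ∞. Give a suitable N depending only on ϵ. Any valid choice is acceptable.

N = (53/25)/ϵ

Let ϵ > 0 be given. For n ≥ 1, |(-2n + 9)/(5n + 4) + 2/5| = |53|/(5(5n + 4)) = 53/(5(5n + 4)).
Since 5n + 4 ≥ 5n for n ≥ 1, this is ≤ 53/(5·5n) = (53/25)/n.
So |(-2n + 9)/(5n + 4) + 2/5| < ϵ whenever n > (53/25)/ϵ.
Take N = (53/25)/ϵ. If n > N then |(-2n + 9)/(5n + 4) + 2/5| ≤ (53/25)/n < ϵ.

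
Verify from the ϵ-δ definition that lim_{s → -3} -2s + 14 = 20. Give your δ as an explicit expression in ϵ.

δ = ϵ/2

Fix ϵ > 0. We need δ > 0 so that 0 < |s + 3| < δ implies |(-2s + 14) − 20| < ϵ.
|(-2s + 14) − 20| = |-2s - 6| = 2|s + 3|.
Thus it suffices that |s + 3| < ϵ/2.
Choosing δ = ϵ/2 gives |(-2s + 14) − 20| = 2|s + 3| < ϵ whenever |s + 3| < δ.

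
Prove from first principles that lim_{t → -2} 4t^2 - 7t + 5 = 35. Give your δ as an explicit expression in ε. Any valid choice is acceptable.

δ = min(2, ε/31)

Let ε > 0. We want δ > 0 such that 0 < |t + 2| < δ implies |(4t^2 - 7t + 5) − 35| < ε.
(4t^2 - 7t + 5) − 35 = 4t^2 - 7t - 30 = (t + 2)(4t - 15).
So |(4t^2 - 7t + 5) − 35| = |t + 2|·|4t - 15|.
Assume first that |t + 2| < 2, so |t| < 4. Then |4t - 15| ≤ 4·4 + 15 = 31.
Hence |(4t^2 - 7t + 5) − 35| ≤ 31|t + 2| < ε provided |t + 2| < ε/31.
Choosing δ = min(2, ε/31) ensures both conditions, hence |(4t^2 - 7t + 5) − 35| < ε.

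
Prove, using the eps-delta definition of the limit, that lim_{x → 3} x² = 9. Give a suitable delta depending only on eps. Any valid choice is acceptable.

Let eps > 0. We seek delta > 0 with 0 < |x − 3| < delta ⇒ |x² − 9| < eps.
Factor: x² − 9 = (x − 3)(x + 3), so |x² − 9| = |x − 3|·|x + 3|.
Impose delta ≤ 1 so that |x| < 4; then |x + 3| ≤ 7.
Hence |x² − 9| ≤ 7|x − 3|, which is < eps once |x − 3| < eps/7.
Take delta = min(1, eps/7). If 0 < |x − 3| < delta then both bounds hold and |x² − 9| ≤ 7|x − 3| < 7·(eps/7) = eps.

delta = min(1, eps/7)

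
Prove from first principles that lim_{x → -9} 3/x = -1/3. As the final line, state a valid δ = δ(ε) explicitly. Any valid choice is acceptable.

δ = min(9/2, (27/2)ε)

Let ε > 0 be given. We seek δ > 0 such that 0 < |x + 9| < δ implies |3/x + 1/3| < ε.
|3/x + 1/3| = 3·|-9 − x|/(9·|x|) = 3|x + 9|/(9|x|).
Restrict δ ≤ 9/2. Then |x + 9| < 9/2 gives |x| > 9/2, so 9|x| > 81/2.
Then |3/x + 1/3| < 3|x + 9|/(81/2), which is < ε when |x + 9| < (27/2)ε.
Take δ = min(9/2, (27/2)ε). Then 0 < |x + 9| < δ gives both |x + 9| < 9/2 and |x + 9| < (27/2)ε, so |3/x + 1/3| < ε.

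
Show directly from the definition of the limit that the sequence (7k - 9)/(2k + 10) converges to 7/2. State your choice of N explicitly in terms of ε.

N = 22/ε

Suppose ε > 0. For k ≥ 1, |(7k - 9)/(2k + 10) − (7/2)| = |-88|/(2(2k + 10)) = 88/(2(2k + 10)).
Since 2k + 10 ≥ 2k for k ≥ 1, this is ≤ 88/(2·2k) = 22/k.
So |(7k - 9)/(2k + 10) − (7/2)| < ε whenever k > 22/ε.
Take N = 22/ε. If k > N then |(7k - 9)/(2k + 10) − (7/2)| ≤ 22/k < ε.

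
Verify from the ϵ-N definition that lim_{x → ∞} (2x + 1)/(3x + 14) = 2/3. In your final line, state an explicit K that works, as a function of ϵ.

K = (25/9)/ϵ

Let ϵ > 0 be given. We seek K > 0 such that x > K implies |(2x + 1)/(3x + 14) − (2/3)| < ϵ.
(2x + 1)/(3x + 14) − (2/3) = (3(2x + 1) − 2(3x + 14)) / (3(3x + 14)) = -25/(3(3x + 14)).
For x > 0 we have 3x + 14 > 3x, so |(2x + 1)/(3x + 14) − (2/3)| = 25/(3(3x + 14)) < 25/(3·3x) = (25/9)/x.
Thus |(2x + 1)/(3x + 14) − (2/3)| < ϵ whenever x > (25/9)/ϵ.
Take K = (25/9)/ϵ. If x > K then |(2x + 1)/(3x + 14) − (2/3)| < (25/9)/x < ϵ.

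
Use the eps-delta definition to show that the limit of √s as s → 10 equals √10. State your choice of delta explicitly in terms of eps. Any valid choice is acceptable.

delta = min(10, √10·eps)

Suppose eps > 0. We want delta > 0 such that 0 < |s − 10| < delta implies |√s − √10| < eps.
Multiplying by the conjugate, |√s − √10| = |s − 10|/(√s + √10).
Restrict delta ≤ 10 so that |s − 10| < 10 forces s > 0, and then √s + √10 > √10.
Hence |√s − √10| < |s − 10|/√10, which is < eps once |s − 10| < √10·eps.
Take delta = min(10, √10·eps). If 0 < |s − 10| < delta then s > 0 and |√s − √10| < |s − 10|/√10 < eps.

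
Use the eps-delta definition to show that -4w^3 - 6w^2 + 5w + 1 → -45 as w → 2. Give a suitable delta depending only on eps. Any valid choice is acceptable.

delta = min(1, eps/101)

Fix eps > 0. We want delta > 0 such that 0 < |w − 2| < delta implies |(-4w^3 - 6w^2 + 5w + 1) + 45| < eps.
(-4w^3 - 6w^2 + 5w + 1) + 45 = -4w^3 - 6w^2 + 5w + 46 = (w − 2)(-4w^2 - 14w - 23).
So |(-4w^3 - 6w^2 + 5w + 1) + 45| = |w − 2|·|-4w^2 - 14w - 23|.
Require delta ≤ 1. Then |w − 2| < 1 gives |w| < 3, and by the triangle inequality |-4w^2 - 14w - 23| ≤ 4·3^2 + 14·3 + 23 = 101.
Hence |(-4w^3 - 6w^2 + 5w + 1) + 45| ≤ 101|w − 2| < eps provided |w − 2| < eps/101.
Take delta = min(1, eps/101). Then 0 < |w − 2| < delta gives both |w − 2| < 1 and |w − 2| < eps/101, so |(-4w^3 - 6w^2 + 5w + 1) + 45| < eps.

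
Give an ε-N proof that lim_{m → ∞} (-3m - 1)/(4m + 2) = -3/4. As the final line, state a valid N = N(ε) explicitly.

N = (1/8)/ε

Let ε > 0. For m ≥ 1, |(-3m - 1)/(4m + 2) + 3/4| = |2|/(4(4m + 2)) = 2/(4(4m + 2)).
Since 4m + 2 ≥ 4m for m ≥ 1, this is ≤ 2/(4·4m) = (1/8)/m.
So |(-3m - 1)/(4m + 2) + 3/4| < ε whenever m > (1/8)/ε.
Take N = (1/8)/ε. If m > N then |(-3m - 1)/(4m + 2) + 3/4| ≤ (1/8)/m < ε.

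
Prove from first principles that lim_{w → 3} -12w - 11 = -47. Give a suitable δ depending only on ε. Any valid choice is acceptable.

δ = ε/12

Fix ε > 0. We need δ > 0 so that 0 < |w − 3| < δ implies |(-12w - 11) + 47| < ε.
Since (-12w - 11) + 47 = -12(w − 3), we have |(-12w - 11) + 47| = 12|w − 3|.
Thus it suffices that |w − 3| < ε/12.
Take δ = ε/12. If 0 < |w − 3| < δ then |(-12w - 11) + 47| = 12|w − 3| < 12·(ε/12) = ε.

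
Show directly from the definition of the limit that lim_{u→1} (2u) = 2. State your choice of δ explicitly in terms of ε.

Let ε > 0. We need δ > 0 so that 0 < |u − 1| < δ implies |(2u) − 2| < ε.
Since (2u) − 2 = 2(u − 1), we have |(2u) − 2| = 2|u − 1|.
So 2|u − 1| < ε exactly when |u − 1| < ε/2.
Take δ = ε/2. If 0 < |u − 1| < δ then |(2u) − 2| = 2|u − 1| < 2·(ε/2) = ε.

δ = ε/2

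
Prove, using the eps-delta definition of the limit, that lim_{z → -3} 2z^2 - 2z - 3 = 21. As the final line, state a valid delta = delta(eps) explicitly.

Let eps > 0. We want delta > 0 such that 0 < |z + 3| < delta implies |(2z^2 - 2z - 3) − 21| < eps.
(2z^2 - 2z - 3) − 21 = 2z^2 - 2z - 24 = (z + 3)(2z - 8).
So |(2z^2 - 2z - 3) − 21| = |z + 3|·|2z - 8|.
Require delta ≤ 1. Then |z + 3| < 1 gives |z| < 4, and by the triangle inequality |2z - 8| ≤ 2·4 + 8 = 16.
Hence |(2z^2 - 2z - 3) − 21| ≤ 16|z + 3| < eps provided |z + 3| < eps/16.
Choosing delta = min(1, eps/16) ensures both conditions, hence |(2z^2 - 2z - 3) − 21| < eps.

delta = min(1, eps/16)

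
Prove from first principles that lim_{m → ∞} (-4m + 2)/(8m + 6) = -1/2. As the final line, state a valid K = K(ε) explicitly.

K = (5/8)/ε

Let ε > 0. For m ≥ 1, |(-4m + 2)/(8m + 6) + 1/2| = |40|/(8(8m + 6)) = 40/(8(8m + 6)).
Since 8m + 6 ≥ 8m for m ≥ 1, this is ≤ 40/(8·8m) = (5/8)/m.
So |(-4m + 2)/(8m + 6) + 1/2| < ε whenever m > (5/8)/ε.
Take K = (5/8)/ε. If m > K then |(-4m + 2)/(8m + 6) + 1/2| ≤ (5/8)/m < ε.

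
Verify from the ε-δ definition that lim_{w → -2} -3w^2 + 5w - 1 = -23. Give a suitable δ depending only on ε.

Fix ε > 0. We want δ > 0 such that 0 < |w + 2| < δ implies |(-3w^2 + 5w - 1) + 23| < ε.
(-3w^2 + 5w - 1) + 23 = -3w^2 + 5w + 22 = (w + 2)(-3w + 11).
So |(-3w^2 + 5w - 1) + 23| = |w + 2|·|-3w + 11|.
Assume first that |w + 2| < 2, so |w| < 4. Then |-3w + 11| ≤ 3·4 + 11 = 23.
Hence |(-3w^2 + 5w - 1) + 23| ≤ 23|w + 2| < ε provided |w + 2| < ε/23.
Take δ = min(2, ε/23). Then 0 < |w + 2| < δ gives both |w + 2| < 2 and |w + 2| < ε/23, so |(-3w^2 + 5w - 1) + 23| < ε.

δ = min(2, ε/23)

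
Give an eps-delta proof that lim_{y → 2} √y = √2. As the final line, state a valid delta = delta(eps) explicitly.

Let eps > 0 be given. We want delta > 0 such that 0 < |y − 2| < delta implies |√y − √2| < eps.
Rationalise: √y − √2 = (y − 2)/(√y + √2), so |√y − √2| = |y − 2|/(√y + √2).
Restrict delta ≤ 2 so that |y − 2| < 2 forces y > 0, and then √y + √2 > √2.
Hence |√y − √2| < |y − 2|/√2, which is < eps once |y − 2| < √2·eps.
Take delta = min(2, √2·eps). If 0 < |y − 2| < delta then y > 0 and |√y − √2| < |y − 2|/√2 < eps.

delta = min(2, √2·eps)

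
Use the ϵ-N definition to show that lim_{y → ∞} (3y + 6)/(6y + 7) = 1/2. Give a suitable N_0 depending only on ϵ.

N_0 = (5/12)/ϵ

Let ϵ > 0. We seek N_0 > 0 such that y > N_0 implies |(3y + 6)/(6y + 7) − (1/2)| < ϵ.
(3y + 6)/(6y + 7) − (1/2) = (6(3y + 6) − 3(6y + 7)) / (6(6y + 7)) = 15/(6(6y + 7)).
For y > 0 we have 6y + 7 > 6y, so |(3y + 6)/(6y + 7) − (1/2)| = 15/(6(6y + 7)) < 15/(6·6y) = (5/12)/y.
Thus |(3y + 6)/(6y + 7) − (1/2)| < ϵ whenever y > (5/12)/ϵ.
Take N_0 = (5/12)/ϵ. If y > N_0 then |(3y + 6)/(6y + 7) − (1/2)| < (5/12)/y < ϵ.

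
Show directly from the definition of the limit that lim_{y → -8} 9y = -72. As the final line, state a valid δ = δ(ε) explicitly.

δ = ε/9

Let ε > 0. We need δ > 0 so that 0 < |y + 8| < δ implies |(9y) + 72| < ε.
|(9y) + 72| = |9y + 72| = 9|y + 8|.
So 9|y + 8| < ε exactly when |y + 8| < ε/9.
Take δ = ε/9. If 0 < |y + 8| < δ then |(9y) + 72| = 9|y + 8| < 9·(ε/9) = ε.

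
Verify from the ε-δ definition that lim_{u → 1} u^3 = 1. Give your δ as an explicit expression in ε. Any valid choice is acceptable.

Fix ε > 0. We seek δ > 0 with 0 < |u − 1| < δ ⇒ |u^3 − 1| < ε.
Factor: u^3 − 1 = (u − 1)(u^2 + u + 1), so |u^3 − 1| = |u − 1|·|u^2 + u + 1|.
Restrict δ ≤ 2. Then |u − 1| < 2 gives |u| < 3, so by the triangle inequality |u^2 + u + 1| ≤ 3^2 + 3 + 1 = 13.
Hence |u^3 − 1| ≤ 13|u − 1|, which is < ε once |u − 1| < ε/13.
Take δ = min(2, ε/13). If 0 < |u − 1| < δ then both bounds hold and |u^3 − 1| ≤ 13|u − 1| < 13·(ε/13) = ε.

δ = min(2, ε/13)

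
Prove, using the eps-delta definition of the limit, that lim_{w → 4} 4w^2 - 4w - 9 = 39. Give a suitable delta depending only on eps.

delta = min(2, eps/36)

Suppose eps > 0. We want delta > 0 such that 0 < |w − 4| < delta implies |(4w^2 - 4w - 9) − 39| < eps.
(4w^2 - 4w - 9) − 39 = 4w^2 - 4w - 48 = (w − 4)(4w + 12).
So |(4w^2 - 4w - 9) − 39| = |w − 4|·|4w + 12|.
Require delta ≤ 2. Then |w − 4| < 2 gives |w| < 6, and by the triangle inequality |4w + 12| ≤ 4·6 + 12 = 36.
Hence |(4w^2 - 4w - 9) − 39| ≤ 36|w − 4| < eps provided |w − 4| < eps/36.
Choosing delta = min(2, eps/36) ensures both conditions, hence |(4w^2 - 4w - 9) − 39| < eps.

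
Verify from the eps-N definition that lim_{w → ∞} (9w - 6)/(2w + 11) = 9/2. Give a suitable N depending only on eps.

Suppose eps > 0. We seek N > 0 such that w > N implies |(9w - 6)/(2w + 11) − (9/2)| < eps.
(9w - 6)/(2w + 11) − (9/2) = (2(9w - 6) − 9(2w + 11)) / (2(2w + 11)) = -111/(2(2w + 11)).
For w > 0 we have 2w + 11 > 2w, so |(9w - 6)/(2w + 11) − (9/2)| = 111/(2(2w + 11)) < 111/(2·2w) = (111/4)/w.
Thus |(9w - 6)/(2w + 11) − (9/2)| < eps whenever w > (111/4)/eps.
Take N = (111/4)/eps. If w > N then |(9w - 6)/(2w + 11) − (9/2)| < (111/4)/w < eps.

N = (111/4)/eps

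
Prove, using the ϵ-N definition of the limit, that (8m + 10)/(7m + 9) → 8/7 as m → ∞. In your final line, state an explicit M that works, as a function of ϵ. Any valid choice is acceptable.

Fix ϵ > 0. For m ≥ 1, |(8m + 10)/(7m + 9) − (8/7)| = |-2|/(7(7m + 9)) = 2/(7(7m + 9)).
Since 7m + 9 ≥ 7m for m ≥ 1, this is ≤ 2/(7·7m) = (2/49)/m.
So |(8m + 10)/(7m + 9) − (8/7)| < ϵ whenever m > (2/49)/ϵ.
Take M = (2/49)/ϵ. If m > M then |(8m + 10)/(7m + 9) − (8/7)| ≤ (2/49)/m < ϵ.

M = (2/49)/ϵ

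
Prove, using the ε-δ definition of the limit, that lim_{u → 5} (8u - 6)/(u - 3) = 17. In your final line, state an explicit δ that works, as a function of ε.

δ = min(1, (1/9)ε)

Fix ε > 0. We want δ > 0 with 0 < |u − 5| < δ ⇒ |(8u - 6)/(u - 3) − 17| < ε.
Combining over a common denominator, (8u - 6)/(u - 3) − 17 = [(8u - 6)·2 − 34·(u - 3)] / [2·(u - 3)] = -18(u − 5) / (2(u - 3)).
So |(8u - 6)/(u - 3) − 17| = 18|u − 5| / (2·|u − 3|).
Restrict δ ≤ 1. Then |u − 5| < 1 gives |u − 3| = |(u − 5) + 2| ≥ 2 − 1 = 1.
Hence |(8u - 6)/(u - 3) − 17| < 18|u − 5|/(2·1) = 9|u − 5|, which is < ε once |u − 5| < (1/9)ε.
Take δ = min(1, (1/9)ε). Then 0 < |u − 5| < δ forces both bounds, so |(8u - 6)/(u - 3) − 17| < ε.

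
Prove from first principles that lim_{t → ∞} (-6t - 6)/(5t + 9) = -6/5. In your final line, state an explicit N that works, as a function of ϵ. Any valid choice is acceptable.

Let ϵ > 0 be given. We seek N > 0 such that t > N implies |(-6t - 6)/(5t + 9) + 6/5| < ϵ.
(-6t - 6)/(5t + 9) + 6/5 = (5(-6t - 6) − (-6)(5t + 9)) / (5(5t + 9)) = 24/(5(5t + 9)).
For t > 0 we have 5t + 9 > 5t, so |(-6t - 6)/(5t + 9) + 6/5| = 24/(5(5t + 9)) < 24/(5·5t) = (24/25)/t.
Thus |(-6t - 6)/(5t + 9) + 6/5| < ϵ whenever t > (24/25)/ϵ.
Take N = (24/25)/ϵ. If t > N then |(-6t - 6)/(5t + 9) + 6/5| < (24/25)/t < ϵ.

N = (24/25)/ϵ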